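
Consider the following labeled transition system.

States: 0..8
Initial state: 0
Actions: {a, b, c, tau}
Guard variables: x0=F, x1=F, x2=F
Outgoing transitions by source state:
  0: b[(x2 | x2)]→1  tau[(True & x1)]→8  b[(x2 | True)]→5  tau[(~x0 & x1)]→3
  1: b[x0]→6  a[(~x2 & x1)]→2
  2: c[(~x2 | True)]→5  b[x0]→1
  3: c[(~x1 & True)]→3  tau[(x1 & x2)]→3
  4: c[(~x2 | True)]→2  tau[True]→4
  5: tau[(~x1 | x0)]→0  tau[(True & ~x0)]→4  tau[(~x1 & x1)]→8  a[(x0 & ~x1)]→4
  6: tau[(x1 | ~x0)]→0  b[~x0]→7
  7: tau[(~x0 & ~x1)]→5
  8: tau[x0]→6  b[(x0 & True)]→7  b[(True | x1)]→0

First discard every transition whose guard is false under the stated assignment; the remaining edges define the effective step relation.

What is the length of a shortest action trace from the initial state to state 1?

Layered search for 1:
  Layer 0: {0}
  Layer 1: {5}
  Layer 2: {4}
  Layer 3: {2}
1 never appears.

Answer: UNREACHABLE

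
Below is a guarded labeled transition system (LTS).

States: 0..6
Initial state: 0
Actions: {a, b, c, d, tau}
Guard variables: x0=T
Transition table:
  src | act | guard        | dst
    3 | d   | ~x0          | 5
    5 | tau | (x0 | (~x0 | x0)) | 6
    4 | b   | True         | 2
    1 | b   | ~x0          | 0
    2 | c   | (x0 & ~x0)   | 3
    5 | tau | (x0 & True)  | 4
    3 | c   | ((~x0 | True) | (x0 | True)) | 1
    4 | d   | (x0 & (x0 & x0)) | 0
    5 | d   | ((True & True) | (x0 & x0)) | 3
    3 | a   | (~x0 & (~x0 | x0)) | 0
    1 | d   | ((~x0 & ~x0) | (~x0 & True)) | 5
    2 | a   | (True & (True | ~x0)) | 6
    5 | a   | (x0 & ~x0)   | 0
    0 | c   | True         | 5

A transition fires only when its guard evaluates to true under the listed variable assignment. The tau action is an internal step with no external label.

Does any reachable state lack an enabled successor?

Reach set: {0,1,2,3,4,5,6}
  0: c→5  [1 exit(s)]
  1: ∅  [deadlock]
  2: a→6  [1 exit(s)]
  3: c→1  [1 exit(s)]
  4: b→2  d→0  [2 exit(s)]
  5: d→3  tau→4  tau→6  [3 exit(s)]
  6: ∅  [deadlock]
trace reaching 1: c·d·c

Answer: DEADLOCK at state 1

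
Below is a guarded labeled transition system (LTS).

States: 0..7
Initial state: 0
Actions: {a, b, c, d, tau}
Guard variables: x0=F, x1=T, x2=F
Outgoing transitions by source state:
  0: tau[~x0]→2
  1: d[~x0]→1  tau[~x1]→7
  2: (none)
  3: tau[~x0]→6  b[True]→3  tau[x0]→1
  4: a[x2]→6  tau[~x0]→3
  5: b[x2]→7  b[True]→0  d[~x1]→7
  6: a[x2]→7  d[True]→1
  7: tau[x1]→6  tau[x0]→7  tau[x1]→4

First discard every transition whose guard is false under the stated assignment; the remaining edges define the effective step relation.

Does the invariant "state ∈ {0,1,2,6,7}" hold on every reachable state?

Inv-set: {0,1,2,6,7}
Reach set: {0,2}
  0: safe
  2: safe

Answer: INVARIANT HOLDS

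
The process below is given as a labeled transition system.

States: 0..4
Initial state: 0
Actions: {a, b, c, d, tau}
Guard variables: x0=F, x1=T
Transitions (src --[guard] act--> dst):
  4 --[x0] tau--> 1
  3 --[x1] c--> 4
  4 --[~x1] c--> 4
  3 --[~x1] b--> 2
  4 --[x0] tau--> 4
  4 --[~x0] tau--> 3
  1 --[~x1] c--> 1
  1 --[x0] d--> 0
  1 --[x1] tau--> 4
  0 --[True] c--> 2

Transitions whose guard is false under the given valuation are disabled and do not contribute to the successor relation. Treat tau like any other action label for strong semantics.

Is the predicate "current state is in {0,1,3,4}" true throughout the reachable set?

Answer: INVARIANT VIOLATED at state 2

Trace:
Safe = {0,1,3,4}
Reach set: {0,2}
  0: ✓
  2: outside
reach 2 via c — violates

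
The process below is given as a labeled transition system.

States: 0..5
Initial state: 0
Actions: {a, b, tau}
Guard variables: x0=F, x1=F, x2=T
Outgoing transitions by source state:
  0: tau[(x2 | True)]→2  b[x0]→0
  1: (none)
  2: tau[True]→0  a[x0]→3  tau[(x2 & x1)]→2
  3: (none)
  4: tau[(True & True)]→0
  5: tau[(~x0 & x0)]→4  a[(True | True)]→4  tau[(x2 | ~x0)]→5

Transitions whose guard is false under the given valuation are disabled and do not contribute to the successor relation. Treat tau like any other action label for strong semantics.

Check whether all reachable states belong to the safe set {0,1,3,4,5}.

Answer: INVARIANT VIOLATED at state 2

Trace:
Safe = {0,1,3,4,5}
R = {0,2}
  0: ✓
  2: outside
reach 2 via tau — violates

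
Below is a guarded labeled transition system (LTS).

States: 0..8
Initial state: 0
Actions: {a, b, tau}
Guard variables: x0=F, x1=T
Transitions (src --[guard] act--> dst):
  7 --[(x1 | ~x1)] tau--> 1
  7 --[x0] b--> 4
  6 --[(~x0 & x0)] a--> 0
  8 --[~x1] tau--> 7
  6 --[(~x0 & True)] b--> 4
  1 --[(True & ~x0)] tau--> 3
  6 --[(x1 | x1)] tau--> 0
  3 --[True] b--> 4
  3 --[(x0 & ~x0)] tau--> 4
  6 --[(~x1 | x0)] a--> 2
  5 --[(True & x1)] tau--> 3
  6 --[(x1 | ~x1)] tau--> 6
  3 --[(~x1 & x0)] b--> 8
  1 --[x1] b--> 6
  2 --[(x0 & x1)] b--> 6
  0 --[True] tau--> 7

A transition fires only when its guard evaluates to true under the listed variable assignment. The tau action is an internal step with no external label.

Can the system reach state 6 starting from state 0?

Answer: REACHABLE

Working:
After dropping false guards: 9 live edges.
L0 = {0}
L1 = {7}  cumulative {0,7}
L2 = {1}  cumulative {0,1,7}
L3 = {3,6}  cumulative {0,1,3,6,7}
L4 = {4}  cumulative {0,1,3,4,6,7}
Reachable = {0,1,3,4,6,7}
witness 6: tau·tau·b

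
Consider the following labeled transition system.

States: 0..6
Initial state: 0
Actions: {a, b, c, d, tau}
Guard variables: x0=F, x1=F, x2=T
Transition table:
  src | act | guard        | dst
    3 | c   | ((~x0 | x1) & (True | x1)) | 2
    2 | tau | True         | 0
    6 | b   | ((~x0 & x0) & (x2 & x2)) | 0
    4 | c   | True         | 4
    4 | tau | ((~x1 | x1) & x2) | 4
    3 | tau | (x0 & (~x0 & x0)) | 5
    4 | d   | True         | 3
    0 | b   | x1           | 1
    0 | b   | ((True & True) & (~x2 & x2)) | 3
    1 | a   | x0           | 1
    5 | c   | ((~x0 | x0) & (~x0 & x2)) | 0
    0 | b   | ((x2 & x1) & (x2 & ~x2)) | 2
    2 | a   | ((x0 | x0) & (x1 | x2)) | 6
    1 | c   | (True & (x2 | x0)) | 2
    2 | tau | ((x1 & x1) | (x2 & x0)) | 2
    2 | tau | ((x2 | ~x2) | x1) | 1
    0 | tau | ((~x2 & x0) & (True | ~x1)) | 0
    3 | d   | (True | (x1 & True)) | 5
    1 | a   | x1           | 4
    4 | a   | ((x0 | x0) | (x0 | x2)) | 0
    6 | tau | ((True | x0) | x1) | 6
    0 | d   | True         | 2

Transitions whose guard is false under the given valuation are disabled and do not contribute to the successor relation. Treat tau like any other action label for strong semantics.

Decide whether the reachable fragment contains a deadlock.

R = {0,1,2}
  0: d→2  [1 exit(s)]
  1: c→2  [1 exit(s)]
  2: tau→0  tau→1  [2 exit(s)]

Answer: DEADLOCK-FREE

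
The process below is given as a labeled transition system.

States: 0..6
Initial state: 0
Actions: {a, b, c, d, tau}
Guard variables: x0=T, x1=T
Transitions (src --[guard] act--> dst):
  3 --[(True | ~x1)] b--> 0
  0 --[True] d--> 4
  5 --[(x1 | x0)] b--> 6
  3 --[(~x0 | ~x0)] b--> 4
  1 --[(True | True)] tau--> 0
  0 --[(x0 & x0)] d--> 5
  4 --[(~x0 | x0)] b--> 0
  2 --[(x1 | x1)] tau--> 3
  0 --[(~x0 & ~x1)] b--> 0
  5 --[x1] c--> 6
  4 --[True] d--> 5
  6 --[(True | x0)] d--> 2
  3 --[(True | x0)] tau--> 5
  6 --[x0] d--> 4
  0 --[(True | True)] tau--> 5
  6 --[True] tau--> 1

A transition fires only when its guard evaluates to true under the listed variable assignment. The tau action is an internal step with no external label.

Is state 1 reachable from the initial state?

14 transition(s) survive guard evaluation.
L0 = {0}
L1 = {4,5}  now seen {0,4,5}
L2 = {6}  now seen {0,4,5,6}
L3 = {1,2}  now seen {0,1,2,4,5,6}
L4 = {3}  now seen {0,1,2,3,4,5,6}
R = {0,1,2,3,4,5,6}
witness 1: d·b·tau

Answer: REACHABLE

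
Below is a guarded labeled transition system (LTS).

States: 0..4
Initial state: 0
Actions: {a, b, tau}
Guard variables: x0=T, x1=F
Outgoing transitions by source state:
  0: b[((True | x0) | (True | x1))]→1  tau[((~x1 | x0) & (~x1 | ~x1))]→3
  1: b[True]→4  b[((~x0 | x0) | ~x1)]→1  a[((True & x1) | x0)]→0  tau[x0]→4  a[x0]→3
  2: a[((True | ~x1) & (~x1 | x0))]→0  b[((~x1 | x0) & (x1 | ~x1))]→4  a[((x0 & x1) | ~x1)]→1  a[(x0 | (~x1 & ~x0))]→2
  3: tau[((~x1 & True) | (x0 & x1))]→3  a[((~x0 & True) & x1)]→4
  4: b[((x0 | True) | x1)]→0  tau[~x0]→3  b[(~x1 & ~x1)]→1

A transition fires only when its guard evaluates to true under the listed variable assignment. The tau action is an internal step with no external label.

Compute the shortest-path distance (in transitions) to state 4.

Layered search for 4:
  Layer 0: {0}
  Layer 1: {1,3}
  Layer 2: {4}
4 enters at depth 2; path b·b

Answer: 2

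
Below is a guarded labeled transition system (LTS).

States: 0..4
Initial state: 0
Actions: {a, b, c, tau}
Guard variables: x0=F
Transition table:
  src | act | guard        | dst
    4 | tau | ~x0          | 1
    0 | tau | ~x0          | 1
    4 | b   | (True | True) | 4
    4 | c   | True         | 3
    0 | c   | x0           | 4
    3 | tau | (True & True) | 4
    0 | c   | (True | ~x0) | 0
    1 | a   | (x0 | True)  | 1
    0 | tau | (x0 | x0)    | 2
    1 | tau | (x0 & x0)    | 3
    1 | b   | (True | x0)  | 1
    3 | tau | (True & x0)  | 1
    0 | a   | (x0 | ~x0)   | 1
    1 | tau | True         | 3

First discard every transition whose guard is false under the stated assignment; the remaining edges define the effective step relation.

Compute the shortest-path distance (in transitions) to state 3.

Answer: 2

Analysis:
Breadth-first toward 3:
  L0 = {0}
  L1 = {1}
  L2 = {3}
3 enters at depth 2; path a·tau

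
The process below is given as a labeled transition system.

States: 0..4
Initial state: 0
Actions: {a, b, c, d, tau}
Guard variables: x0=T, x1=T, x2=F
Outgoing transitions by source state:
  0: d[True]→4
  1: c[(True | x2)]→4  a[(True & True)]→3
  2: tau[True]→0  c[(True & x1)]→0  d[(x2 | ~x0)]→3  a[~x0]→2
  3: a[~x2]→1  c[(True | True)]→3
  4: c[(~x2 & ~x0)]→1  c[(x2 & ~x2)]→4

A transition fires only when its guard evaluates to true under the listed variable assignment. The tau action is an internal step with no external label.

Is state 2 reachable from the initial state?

7 transition(s) survive guard evaluation.
Layer 0: {0}
Layer 1: {4}  cumulative {0,4}
Reach set: {0,4}

Answer: UNREACHABLE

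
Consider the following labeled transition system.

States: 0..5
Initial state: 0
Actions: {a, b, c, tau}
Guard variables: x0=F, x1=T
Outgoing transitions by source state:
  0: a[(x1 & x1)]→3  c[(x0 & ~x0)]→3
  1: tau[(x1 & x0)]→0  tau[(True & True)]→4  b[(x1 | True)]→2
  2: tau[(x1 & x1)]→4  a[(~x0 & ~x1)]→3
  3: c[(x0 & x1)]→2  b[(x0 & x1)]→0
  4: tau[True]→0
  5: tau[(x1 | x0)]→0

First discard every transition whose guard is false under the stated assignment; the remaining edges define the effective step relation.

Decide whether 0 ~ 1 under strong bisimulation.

Bisimulation quotient by refinement:
  P[0] = {{0,1,2,3,4,5}}
  P[1] = {{0},{1},{2,4,5},{3}}
  P[2] = {{0},{1},{2},{3},{4,5}}
5 equivalence class(es) (converged in 3)
[0]={0}  [1]={1}

Answer: NOT BISIMILAR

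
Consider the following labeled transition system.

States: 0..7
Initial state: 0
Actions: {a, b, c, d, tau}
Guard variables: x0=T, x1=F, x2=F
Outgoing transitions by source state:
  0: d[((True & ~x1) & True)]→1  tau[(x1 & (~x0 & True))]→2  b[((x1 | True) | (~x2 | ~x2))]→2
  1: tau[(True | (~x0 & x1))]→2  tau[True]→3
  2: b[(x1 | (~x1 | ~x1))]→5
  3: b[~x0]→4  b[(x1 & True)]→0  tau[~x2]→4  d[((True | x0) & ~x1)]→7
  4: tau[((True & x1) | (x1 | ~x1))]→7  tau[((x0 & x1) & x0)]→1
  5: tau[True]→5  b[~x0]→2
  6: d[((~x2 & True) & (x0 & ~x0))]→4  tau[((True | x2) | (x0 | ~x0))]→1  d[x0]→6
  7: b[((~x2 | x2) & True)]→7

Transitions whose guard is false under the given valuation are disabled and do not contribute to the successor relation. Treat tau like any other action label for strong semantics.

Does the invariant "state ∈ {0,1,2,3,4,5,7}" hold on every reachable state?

Answer: INVARIANT HOLDS

Analysis:
Allowed set {0,1,2,3,4,5,7}
R = {0,1,2,3,4,5,7}
  0: ok
  1: ok
  2: ok
  3: ok
  4: ok
  5: ok
  7: ok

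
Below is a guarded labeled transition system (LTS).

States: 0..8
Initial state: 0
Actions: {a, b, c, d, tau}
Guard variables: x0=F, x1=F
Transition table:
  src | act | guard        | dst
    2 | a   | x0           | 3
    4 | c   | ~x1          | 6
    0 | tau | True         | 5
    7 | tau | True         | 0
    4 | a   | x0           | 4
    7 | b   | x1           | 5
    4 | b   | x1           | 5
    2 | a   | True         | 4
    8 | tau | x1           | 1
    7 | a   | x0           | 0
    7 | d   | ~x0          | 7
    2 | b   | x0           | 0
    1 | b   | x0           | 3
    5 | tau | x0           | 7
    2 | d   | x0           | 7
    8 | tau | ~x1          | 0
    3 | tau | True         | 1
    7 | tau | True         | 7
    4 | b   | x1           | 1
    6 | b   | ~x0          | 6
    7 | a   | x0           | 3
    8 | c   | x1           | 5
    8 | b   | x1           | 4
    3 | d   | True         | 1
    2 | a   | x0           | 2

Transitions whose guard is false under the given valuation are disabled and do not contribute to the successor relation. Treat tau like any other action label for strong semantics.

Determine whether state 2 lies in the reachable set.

Answer: UNREACHABLE

Analysis:
After dropping false guards: 10 live edges.
Layer 0: {0}
Layer 1: {5}  now seen {0,5}
Reach set: {0,5}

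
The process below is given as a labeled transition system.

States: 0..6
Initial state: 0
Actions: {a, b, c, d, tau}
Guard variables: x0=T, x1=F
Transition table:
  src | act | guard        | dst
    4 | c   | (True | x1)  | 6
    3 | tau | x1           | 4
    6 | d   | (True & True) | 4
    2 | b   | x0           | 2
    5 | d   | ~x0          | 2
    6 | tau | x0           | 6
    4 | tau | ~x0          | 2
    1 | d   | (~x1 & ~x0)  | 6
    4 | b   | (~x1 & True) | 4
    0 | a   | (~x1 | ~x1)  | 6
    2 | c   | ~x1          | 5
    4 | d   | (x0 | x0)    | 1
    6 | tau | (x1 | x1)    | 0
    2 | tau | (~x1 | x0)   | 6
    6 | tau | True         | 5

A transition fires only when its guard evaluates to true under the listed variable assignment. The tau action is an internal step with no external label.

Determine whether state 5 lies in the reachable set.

Answer: REACHABLE

Working:
Guard filter leaves 10 enabled edge(s).
depth 0: {0}
depth 1: {6}  total {0,6}
depth 2: {4,5}  total {0,4,5,6}
depth 3: {1}  total {0,1,4,5,6}
R = {0,1,4,5,6}
trace reaching 5: a·tau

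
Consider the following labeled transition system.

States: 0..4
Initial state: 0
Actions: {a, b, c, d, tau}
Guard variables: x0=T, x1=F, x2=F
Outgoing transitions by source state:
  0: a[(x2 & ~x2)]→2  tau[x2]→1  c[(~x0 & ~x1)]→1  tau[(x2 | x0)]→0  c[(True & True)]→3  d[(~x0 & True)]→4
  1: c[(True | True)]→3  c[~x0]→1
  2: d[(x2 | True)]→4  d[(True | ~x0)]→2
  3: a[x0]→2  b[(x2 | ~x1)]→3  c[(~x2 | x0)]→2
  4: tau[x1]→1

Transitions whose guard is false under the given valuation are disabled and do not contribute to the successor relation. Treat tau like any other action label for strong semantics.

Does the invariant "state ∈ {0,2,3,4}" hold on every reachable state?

Answer: INVARIANT HOLDS

Working:
Safe = {0,2,3,4}
Reachable = {0,2,3,4}
  0: ✓
  2: ✓
  3: ✓
  4: ✓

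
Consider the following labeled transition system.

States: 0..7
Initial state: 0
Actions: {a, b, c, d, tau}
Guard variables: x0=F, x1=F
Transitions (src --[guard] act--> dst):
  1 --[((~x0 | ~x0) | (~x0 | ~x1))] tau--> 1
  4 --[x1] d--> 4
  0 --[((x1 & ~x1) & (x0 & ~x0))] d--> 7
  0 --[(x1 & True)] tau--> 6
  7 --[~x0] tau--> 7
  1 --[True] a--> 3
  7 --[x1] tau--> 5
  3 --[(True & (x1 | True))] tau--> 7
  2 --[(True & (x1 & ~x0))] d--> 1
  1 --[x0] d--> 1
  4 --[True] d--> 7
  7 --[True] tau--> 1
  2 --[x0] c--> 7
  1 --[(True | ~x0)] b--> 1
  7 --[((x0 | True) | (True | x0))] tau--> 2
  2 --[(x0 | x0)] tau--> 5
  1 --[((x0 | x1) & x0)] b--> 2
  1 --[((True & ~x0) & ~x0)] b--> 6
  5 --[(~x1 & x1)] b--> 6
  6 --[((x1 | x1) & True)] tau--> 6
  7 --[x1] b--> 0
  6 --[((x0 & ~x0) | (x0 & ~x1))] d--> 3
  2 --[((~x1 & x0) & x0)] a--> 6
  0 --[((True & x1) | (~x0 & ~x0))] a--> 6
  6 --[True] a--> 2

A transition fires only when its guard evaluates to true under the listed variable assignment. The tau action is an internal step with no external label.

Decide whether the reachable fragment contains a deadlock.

R = {0,2,6}
  0: a→6  [1 out]
  2: ∅  [STUCK]
  6: a→2  [1 out]
witness 2: a·a

Answer: DEADLOCK at state 2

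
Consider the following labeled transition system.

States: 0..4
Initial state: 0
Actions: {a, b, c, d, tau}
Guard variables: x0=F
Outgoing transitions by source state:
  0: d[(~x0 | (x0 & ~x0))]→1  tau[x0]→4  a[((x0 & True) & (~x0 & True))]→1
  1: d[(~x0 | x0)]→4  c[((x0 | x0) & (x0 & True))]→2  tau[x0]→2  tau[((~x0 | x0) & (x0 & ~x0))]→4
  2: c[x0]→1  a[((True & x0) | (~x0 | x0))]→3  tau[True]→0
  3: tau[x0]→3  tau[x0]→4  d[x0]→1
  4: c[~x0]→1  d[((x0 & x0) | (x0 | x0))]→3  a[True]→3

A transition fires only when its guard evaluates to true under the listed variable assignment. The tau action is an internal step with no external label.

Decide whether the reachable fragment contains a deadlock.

Answer: DEADLOCK at state 3

Analysis:
Reach set: {0,1,3,4}
  0: d→1  [deg 1]
  1: d→4  [deg 1]
  3: ∅  [deadlock]
  4: a→3  c→1  [deg 2]
trace reaching 3: d·d·a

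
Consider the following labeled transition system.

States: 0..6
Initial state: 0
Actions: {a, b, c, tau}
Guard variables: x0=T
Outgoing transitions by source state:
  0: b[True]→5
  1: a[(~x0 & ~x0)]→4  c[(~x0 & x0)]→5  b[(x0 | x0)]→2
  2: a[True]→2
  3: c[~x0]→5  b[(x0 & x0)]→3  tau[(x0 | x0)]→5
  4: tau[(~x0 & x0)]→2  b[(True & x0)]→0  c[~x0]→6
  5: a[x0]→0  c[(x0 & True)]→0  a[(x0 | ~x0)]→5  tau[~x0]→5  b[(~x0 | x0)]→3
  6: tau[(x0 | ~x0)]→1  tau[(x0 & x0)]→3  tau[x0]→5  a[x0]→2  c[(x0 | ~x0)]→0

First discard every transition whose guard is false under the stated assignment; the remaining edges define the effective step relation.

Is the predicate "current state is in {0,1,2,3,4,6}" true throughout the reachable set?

Safe = {0,1,2,3,4,6}
Reachable = {0,3,5}
  0: ok
  3: ok
  5: VIOLATES
counterexample path to 5: b

Answer: INVARIANT VIOLATED at state 5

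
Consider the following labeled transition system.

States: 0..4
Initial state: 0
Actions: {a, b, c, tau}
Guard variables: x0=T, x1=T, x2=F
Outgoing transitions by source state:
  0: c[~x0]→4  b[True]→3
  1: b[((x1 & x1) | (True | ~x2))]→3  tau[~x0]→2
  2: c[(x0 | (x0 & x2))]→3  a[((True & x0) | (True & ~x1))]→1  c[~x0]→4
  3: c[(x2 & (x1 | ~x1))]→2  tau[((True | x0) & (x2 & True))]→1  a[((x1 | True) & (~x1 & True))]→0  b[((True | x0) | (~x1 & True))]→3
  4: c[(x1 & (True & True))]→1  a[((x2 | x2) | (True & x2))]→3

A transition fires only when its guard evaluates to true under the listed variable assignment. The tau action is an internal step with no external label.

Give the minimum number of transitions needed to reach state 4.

Breadth-first toward 4:
  L0 = {0}
  L1 = {3}
4 never appears.

Answer: UNREACHABLE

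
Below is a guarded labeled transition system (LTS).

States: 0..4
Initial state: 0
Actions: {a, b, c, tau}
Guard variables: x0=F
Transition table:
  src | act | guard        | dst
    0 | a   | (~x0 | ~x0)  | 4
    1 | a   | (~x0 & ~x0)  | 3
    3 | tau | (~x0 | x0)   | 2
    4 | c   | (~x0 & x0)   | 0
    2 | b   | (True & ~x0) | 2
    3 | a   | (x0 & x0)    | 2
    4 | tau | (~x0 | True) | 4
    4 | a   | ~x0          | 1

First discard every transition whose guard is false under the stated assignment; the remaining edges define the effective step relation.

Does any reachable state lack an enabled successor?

Reachable = {0,1,2,3,4}
  0: a→4  [1 out]
  1: a→3  [1 out]
  2: b→2  [1 out]
  3: tau→2  [1 out]
  4: a→1  tau→4  [2 out]

Answer: DEADLOCK-FREE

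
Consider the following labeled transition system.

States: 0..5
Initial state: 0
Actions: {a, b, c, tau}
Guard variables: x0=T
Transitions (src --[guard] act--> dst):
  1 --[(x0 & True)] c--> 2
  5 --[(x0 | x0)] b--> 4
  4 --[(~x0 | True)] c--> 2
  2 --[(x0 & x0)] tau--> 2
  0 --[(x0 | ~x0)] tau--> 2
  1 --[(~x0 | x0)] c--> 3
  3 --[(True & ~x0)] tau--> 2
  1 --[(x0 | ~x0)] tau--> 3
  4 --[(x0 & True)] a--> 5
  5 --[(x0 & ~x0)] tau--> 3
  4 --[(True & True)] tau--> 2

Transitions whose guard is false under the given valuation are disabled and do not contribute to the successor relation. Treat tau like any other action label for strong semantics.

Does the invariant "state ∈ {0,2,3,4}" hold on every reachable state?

Allowed set {0,2,3,4}
Reach set: {0,2}
  0: safe
  2: safe

Answer: INVARIANT HOLDS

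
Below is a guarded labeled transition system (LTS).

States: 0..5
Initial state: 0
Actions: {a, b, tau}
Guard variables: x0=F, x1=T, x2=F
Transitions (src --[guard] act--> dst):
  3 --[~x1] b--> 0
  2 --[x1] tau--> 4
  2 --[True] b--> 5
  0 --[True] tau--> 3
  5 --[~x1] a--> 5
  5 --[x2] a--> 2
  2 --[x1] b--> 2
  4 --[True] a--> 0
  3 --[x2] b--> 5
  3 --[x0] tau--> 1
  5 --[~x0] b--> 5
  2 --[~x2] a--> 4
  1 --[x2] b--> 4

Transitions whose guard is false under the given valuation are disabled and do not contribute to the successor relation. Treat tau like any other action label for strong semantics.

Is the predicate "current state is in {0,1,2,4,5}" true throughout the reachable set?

Answer: INVARIANT VIOLATED at state 3

Working:
Allowed set {0,1,2,4,5}
Reach set: {0,3}
  0: ok
  3: outside
counterexample path to 3: tau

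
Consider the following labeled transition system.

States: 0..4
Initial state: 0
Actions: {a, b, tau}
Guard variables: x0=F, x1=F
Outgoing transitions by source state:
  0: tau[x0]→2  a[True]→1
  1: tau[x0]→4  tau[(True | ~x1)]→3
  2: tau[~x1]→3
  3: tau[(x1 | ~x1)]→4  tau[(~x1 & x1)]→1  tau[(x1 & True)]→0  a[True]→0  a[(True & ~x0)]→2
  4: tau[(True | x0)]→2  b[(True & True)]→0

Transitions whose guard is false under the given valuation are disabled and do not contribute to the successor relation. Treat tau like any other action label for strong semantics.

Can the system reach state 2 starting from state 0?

8 transition(s) survive guard evaluation.
Layer 0: {0}
Layer 1: {1}  total {0,1}
Layer 2: {3}  total {0,1,3}
Layer 3: {2,4}  total {0,1,2,3,4}
R = {0,1,2,3,4}
Path to 2: a·tau·a

Answer: REACHABLE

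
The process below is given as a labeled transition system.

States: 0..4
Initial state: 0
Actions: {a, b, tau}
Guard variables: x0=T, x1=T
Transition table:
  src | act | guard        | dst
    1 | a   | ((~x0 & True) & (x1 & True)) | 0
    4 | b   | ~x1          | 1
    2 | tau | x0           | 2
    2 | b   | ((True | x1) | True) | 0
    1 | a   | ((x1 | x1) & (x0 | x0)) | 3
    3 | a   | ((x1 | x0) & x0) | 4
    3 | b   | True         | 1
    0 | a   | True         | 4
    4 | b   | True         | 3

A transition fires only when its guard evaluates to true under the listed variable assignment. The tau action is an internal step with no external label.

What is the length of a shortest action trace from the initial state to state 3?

Answer: 2

Working:
Layered search for 3:
  depth 0: {0}
  depth 1: {4}
  depth 2: {3}
depth(3)=2, e.g. a·b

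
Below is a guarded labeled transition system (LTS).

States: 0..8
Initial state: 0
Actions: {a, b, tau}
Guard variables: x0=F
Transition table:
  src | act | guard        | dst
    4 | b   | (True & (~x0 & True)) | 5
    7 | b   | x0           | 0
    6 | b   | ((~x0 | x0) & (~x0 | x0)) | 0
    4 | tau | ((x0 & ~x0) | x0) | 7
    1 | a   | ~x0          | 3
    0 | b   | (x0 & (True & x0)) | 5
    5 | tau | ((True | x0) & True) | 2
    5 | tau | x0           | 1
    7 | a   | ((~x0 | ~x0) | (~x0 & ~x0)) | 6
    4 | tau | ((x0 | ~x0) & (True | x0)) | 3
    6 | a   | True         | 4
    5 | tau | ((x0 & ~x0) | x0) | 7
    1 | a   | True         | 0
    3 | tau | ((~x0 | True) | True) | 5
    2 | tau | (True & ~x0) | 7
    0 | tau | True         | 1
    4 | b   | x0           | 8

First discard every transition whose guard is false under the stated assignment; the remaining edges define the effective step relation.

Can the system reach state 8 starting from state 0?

After dropping false guards: 11 live edges.
L0 = {0}
L1 = {1}  cumulative {0,1}
L2 = {3}  cumulative {0,1,3}
L3 = {5}  cumulative {0,1,3,5}
L4 = {2}  cumulative {0,1,2,3,5}
L5 = {7}  cumulative {0,1,2,3,5,7}
L6 = {6}  cumulative {0,1,2,3,5,6,7}
L7 = {4}  cumulative {0,1,2,3,4,5,6,7}
Reachable = {0,1,2,3,4,5,6,7}

Answer: UNREACHABLE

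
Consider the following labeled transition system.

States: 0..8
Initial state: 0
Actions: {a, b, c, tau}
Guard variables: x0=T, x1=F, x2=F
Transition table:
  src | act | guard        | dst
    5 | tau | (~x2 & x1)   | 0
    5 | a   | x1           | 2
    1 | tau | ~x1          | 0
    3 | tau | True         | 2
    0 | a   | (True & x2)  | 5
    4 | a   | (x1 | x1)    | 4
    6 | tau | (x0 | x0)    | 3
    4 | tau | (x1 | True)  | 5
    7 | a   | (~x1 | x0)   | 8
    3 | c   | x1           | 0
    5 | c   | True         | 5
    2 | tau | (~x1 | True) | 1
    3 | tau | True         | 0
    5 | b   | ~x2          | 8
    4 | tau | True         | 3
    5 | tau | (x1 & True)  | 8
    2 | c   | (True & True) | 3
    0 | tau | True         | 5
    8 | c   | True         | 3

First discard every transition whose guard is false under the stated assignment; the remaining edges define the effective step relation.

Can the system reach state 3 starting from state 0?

Answer: REACHABLE

Trace:
Guard filter leaves 13 enabled edge(s).
depth 0: {0}
depth 1: {5}  cumulative {0,5}
depth 2: {8}  cumulative {0,5,8}
depth 3: {3}  cumulative {0,3,5,8}
depth 4: {2}  cumulative {0,2,3,5,8}
depth 5: {1}  cumulative {0,1,2,3,5,8}
R = {0,1,2,3,5,8}
witness 3: tau·b·c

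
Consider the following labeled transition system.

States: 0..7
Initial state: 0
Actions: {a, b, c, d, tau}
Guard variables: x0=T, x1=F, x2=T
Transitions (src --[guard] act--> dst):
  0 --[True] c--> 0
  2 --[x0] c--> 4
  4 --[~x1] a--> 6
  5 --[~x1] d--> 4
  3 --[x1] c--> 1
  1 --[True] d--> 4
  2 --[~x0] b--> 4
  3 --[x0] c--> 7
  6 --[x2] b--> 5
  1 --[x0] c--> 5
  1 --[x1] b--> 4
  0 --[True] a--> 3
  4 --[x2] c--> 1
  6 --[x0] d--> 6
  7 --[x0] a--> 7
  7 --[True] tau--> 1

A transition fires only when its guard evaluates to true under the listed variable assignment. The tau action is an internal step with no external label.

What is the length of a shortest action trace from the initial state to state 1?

Breadth-first toward 1:
  Layer 0: {0}
  Layer 1: {3}
  Layer 2: {7}
  Layer 3: {1}
depth(1)=3, e.g. a·c·tau

Answer: 3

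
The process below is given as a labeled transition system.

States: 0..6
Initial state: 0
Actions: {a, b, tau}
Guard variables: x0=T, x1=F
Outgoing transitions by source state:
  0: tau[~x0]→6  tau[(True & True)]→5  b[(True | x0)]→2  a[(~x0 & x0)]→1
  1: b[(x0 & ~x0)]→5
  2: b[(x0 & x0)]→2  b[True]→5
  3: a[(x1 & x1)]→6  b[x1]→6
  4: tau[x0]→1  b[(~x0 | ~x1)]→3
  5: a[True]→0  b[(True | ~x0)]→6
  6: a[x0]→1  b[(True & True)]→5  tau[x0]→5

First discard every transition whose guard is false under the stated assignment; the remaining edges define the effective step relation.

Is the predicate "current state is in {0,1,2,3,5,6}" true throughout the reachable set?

Answer: INVARIANT HOLDS

Trace:
Safe = {0,1,2,3,5,6}
R = {0,1,2,5,6}
  0: ok
  1: ok
  2: ok
  5: ok
  6: ok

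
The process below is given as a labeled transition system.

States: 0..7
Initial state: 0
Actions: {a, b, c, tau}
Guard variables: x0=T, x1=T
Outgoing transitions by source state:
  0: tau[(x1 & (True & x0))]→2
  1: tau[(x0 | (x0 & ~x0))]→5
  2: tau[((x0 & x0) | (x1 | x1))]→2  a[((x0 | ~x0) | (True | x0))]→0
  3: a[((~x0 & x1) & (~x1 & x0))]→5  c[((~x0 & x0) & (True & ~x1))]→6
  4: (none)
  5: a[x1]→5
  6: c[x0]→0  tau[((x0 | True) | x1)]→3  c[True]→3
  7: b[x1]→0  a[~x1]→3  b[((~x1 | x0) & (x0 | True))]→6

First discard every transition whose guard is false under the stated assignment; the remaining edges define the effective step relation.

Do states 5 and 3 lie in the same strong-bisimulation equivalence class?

Answer: NOT BISIMILAR

Analysis:
Compute ~ classes (split until stable):
  round 0: {{0,1,2,3,4,5,6,7}}
  round 1: {{0,1},{2},{3,4},{5},{6},{7}}
  round 2: {{0},{1},{2},{3,4},{5},{6},{7}}
7 equivalence class(es) (converged in 3)
[5]={5}  [3]={3,4}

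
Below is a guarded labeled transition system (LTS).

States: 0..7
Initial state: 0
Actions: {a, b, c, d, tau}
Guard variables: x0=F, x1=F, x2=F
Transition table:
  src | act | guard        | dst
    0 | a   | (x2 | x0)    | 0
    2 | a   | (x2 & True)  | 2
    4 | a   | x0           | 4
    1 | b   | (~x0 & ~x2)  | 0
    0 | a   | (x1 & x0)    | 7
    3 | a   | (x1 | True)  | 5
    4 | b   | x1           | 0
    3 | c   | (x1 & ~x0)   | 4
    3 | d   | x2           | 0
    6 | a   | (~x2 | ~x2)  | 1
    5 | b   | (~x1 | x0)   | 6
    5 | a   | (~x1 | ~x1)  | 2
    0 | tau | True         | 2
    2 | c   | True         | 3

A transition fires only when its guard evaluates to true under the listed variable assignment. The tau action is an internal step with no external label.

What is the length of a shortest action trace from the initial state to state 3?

BFS to 3:
  Layer 0: {0}
  Layer 1: {2}
  Layer 2: {3}
first hit 3 at d=2 via tau·c

Answer: 2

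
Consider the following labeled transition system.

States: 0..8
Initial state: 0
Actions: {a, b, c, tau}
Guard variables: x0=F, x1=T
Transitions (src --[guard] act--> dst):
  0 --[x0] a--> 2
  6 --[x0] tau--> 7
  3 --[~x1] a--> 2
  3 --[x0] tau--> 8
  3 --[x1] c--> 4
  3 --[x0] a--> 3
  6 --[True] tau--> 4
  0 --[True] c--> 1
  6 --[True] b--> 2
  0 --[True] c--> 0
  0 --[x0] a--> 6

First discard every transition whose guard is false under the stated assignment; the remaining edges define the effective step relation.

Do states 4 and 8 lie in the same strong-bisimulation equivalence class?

Refine partition for ~:
  round 0: {{0,1,2,3,4,5,6,7,8}}
  round 1: {{0,3},{1,2,4,5,7,8},{6}}
  round 2: {{0},{1,2,4,5,7,8},{3},{6}}
4 equivalence class(es) (converged in 3)
class of 4: {1,2,4,5,7,8}; class of 8: {1,2,4,5,7,8}

Answer: BISIMILAR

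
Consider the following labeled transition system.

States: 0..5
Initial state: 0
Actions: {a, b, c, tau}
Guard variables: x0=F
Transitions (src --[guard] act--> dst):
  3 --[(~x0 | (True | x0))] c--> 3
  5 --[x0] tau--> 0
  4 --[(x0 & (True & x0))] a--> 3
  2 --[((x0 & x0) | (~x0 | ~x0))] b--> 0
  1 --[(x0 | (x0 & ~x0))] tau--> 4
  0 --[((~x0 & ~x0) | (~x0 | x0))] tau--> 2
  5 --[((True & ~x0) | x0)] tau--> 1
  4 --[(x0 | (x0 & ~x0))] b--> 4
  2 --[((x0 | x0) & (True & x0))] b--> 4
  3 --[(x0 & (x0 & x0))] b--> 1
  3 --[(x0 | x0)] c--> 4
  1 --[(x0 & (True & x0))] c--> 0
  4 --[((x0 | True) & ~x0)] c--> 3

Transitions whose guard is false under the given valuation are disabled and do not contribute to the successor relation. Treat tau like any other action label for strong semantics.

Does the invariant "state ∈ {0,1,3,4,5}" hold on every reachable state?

Answer: INVARIANT VIOLATED at state 2

Analysis:
Allowed set {0,1,3,4,5}
R = {0,2}
  0: ok
  2: outside
counterexample path to 2: tau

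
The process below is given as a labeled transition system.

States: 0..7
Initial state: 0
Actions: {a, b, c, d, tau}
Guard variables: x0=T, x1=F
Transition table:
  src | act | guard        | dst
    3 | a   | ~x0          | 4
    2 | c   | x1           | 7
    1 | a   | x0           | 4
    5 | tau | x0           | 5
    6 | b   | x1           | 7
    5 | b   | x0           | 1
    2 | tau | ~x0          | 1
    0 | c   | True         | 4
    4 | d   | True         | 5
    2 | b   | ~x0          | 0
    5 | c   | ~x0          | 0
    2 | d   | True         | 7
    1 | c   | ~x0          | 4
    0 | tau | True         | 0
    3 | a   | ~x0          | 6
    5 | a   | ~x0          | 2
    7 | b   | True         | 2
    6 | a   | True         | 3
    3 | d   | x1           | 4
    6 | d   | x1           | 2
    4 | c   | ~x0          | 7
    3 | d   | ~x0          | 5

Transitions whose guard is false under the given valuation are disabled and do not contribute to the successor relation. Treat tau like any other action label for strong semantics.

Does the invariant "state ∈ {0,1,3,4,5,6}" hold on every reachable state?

Safe = {0,1,3,4,5,6}
R = {0,1,4,5}
  0: ✓
  1: ✓
  4: ✓
  5: ✓

Answer: INVARIANT HOLDS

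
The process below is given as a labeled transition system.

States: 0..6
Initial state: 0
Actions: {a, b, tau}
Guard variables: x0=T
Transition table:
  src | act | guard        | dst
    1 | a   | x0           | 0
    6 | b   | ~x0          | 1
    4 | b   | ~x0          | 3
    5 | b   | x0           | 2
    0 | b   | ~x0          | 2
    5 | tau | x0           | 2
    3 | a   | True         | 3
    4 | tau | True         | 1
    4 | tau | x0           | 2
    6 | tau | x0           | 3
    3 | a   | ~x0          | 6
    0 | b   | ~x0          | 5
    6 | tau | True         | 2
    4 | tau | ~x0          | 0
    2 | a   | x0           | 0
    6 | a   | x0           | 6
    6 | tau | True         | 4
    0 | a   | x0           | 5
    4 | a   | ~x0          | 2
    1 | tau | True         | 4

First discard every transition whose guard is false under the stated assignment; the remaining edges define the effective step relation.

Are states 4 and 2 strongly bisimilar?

Answer: NOT BISIMILAR

Trace:
Compute ~ classes (split until stable):
  round 0: {{0,1,2,3,4,5,6}}
  round 1: {{0,2,3},{1,6},{4},{5}}
  round 2: {{0},{1},{2,3},{4},{5},{6}}
  round 3: {{0},{1},{2},{3},{4},{5},{6}}
7 equivalence class(es) (converged in 4)
4∈{4}, 2∈{2}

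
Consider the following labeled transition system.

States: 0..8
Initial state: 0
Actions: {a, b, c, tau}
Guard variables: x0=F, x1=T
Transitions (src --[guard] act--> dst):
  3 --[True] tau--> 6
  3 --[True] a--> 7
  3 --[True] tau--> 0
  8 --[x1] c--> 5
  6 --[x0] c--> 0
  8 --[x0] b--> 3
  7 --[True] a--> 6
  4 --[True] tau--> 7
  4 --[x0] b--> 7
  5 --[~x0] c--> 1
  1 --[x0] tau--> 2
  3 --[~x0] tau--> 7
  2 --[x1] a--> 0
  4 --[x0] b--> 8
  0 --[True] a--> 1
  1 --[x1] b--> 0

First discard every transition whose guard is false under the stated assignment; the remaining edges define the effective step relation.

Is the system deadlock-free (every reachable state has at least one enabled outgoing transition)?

Answer: DEADLOCK-FREE

Analysis:
Reachable = {0,1}
  0: a→1  [1 out]
  1: b→0  [1 out]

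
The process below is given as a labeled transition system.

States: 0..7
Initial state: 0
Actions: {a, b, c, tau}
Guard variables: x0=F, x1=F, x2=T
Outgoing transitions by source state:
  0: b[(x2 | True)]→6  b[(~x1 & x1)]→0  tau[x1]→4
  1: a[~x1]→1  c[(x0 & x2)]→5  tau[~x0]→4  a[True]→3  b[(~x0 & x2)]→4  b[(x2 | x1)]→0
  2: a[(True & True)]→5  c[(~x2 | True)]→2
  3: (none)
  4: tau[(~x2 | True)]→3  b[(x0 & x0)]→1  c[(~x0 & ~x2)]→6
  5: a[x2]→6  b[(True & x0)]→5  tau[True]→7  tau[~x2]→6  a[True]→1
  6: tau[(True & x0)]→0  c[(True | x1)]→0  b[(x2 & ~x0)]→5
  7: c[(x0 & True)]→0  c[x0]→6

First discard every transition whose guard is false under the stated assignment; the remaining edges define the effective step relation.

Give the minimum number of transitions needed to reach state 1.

Layered search for 1:
  L0 = {0}
  L1 = {6}
  L2 = {5}
  L3 = {1,7}
1 enters at depth 3; path b·b·a

Answer: 3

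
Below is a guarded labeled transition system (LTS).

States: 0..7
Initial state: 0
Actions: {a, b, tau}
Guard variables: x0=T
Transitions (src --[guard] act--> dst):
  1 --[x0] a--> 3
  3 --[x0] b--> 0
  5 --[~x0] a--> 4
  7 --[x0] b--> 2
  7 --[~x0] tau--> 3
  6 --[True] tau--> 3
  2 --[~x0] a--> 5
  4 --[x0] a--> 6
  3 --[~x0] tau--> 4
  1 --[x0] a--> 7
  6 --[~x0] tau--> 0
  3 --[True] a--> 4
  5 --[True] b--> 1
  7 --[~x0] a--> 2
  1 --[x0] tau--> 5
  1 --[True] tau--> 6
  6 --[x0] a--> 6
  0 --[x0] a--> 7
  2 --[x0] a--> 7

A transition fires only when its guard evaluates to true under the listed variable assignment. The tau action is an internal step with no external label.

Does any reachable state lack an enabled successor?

Reach set: {0,2,7}
  0: a→7  [deg 1]
  2: a→7  [deg 1]
  7: b→2  [deg 1]

Answer: DEADLOCK-FREE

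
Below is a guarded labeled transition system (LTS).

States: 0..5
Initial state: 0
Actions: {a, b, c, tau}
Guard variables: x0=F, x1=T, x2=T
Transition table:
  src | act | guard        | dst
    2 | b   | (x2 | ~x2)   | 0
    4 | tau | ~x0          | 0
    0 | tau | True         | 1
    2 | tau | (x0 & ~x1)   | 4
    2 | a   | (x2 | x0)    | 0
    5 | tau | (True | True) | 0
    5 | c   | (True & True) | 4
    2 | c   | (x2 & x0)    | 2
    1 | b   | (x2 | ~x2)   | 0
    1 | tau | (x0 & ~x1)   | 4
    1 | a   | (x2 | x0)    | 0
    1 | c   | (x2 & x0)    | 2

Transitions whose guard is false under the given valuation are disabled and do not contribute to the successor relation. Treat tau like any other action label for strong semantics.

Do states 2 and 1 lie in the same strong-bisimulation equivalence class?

Refine partition for ~:
  π0 = {{0,1,2,3,4,5}}
  π1 = {{0,4},{1,2},{3},{5}}
  π2 = {{0},{1,2},{3},{4},{5}}
stable after 3 split(s): 5 block(s)
class of 2: {1,2}; class of 1: {1,2}

Answer: BISIMILAR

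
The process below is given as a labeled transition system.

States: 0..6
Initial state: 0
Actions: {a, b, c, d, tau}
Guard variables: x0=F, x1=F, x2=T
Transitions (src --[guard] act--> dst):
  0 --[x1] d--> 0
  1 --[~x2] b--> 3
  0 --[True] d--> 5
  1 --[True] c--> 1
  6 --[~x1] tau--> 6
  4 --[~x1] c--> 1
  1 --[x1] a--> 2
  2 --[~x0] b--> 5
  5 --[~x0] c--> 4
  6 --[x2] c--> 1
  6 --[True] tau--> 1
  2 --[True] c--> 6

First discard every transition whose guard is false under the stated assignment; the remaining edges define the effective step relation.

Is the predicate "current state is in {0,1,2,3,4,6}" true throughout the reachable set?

Safe = {0,1,2,3,4,6}
Reach set: {0,1,4,5}
  0: ok
  1: ok
  4: ok
  5: VIOLATES
counterexample path to 5: d

Answer: INVARIANT VIOLATED at state 5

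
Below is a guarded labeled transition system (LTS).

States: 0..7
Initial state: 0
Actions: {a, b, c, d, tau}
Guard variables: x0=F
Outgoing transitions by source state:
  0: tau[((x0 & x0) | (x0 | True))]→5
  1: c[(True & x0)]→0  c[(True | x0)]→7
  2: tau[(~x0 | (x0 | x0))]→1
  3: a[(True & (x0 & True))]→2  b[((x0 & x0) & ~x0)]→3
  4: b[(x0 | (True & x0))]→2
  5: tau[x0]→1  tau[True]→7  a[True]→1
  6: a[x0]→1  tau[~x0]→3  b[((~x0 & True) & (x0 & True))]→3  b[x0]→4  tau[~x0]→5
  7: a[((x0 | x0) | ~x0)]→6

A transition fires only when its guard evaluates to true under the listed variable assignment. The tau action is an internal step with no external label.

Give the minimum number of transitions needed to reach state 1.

Breadth-first toward 1:
  L0 = {0}
  L1 = {5}
  L2 = {1,7}
first hit 1 at d=2 via tau·a

Answer: 2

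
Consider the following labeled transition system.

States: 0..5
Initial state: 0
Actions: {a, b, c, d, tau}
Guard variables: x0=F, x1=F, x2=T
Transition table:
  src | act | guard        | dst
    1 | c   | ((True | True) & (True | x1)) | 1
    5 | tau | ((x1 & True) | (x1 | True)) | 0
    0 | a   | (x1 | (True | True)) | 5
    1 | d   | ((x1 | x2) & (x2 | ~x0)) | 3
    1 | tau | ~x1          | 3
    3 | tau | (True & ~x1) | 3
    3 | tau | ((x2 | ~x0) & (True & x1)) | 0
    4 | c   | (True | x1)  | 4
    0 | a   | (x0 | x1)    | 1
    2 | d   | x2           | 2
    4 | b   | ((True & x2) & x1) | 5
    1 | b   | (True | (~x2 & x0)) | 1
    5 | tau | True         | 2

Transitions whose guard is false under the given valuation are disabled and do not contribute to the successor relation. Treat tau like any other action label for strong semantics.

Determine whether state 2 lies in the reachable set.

After dropping false guards: 10 live edges.
depth 0: {0}
depth 1: {5}  now seen {0,5}
depth 2: {2}  now seen {0,2,5}
R = {0,2,5}
Path to 2: a·tau

Answer: REACHABLE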